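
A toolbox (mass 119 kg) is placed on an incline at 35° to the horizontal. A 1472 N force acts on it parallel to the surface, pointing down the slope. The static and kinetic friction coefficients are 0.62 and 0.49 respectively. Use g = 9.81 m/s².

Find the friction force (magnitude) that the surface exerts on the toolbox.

Perpendicular to the surface, N = m g cos θ = 119·9.81·cos 35° = 956.3 N.
For equilibrium along the incline the friction force must supply f = m g sin θ + P = 669.6 + 1472 = 2142 N (positive meaning up-slope).
The static-friction ceiling is μ_s N = 0.62 × 956.3 = 592.9 N.
|2142| exceeds 592.9 N, so the toolbox slips down-slope; friction is kinetic, f = μ_k N = 0.49×956.3 = 469 N.

f ≈ 469 N (up the incline)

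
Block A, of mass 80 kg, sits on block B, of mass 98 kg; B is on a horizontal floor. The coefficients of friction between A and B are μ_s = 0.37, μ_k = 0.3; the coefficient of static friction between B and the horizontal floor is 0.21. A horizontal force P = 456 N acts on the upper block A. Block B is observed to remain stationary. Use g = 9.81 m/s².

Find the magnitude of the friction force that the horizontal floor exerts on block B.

Between the blocks, N₁ = m_A g = 784.8 N.
Maximum static friction on A from B: μ_s N₁ = 0.37×784.8 = 290.4 N.
Since P = 456 N > 290.4 N, A slides on B; the A–B friction is kinetic: f₁ = μ_k N₁ = 0.3×784.8 = 235 N.
By Newton's third law B feels 235 N forward from A. With B stationary, the floor's static friction on B balances it: f₂ = 235 N (well within μ_s(m_A+m_B)g = 366.7 N).

f ≈ 235 N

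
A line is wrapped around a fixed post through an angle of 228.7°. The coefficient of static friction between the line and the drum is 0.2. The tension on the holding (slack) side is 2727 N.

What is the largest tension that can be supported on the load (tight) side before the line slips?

T_max ≈ 6060 N

At impending slip the capstan equation gives T₂/T₁ = e^{μβ} with β in radians.
β = 228.7° × π/180 = 3.992 rad.
e^{μβ} = e^{0.2×3.992} = 2.222.
T₂ = T₁ · e^{μβ} = 2727 × 2.222 = 6060 N.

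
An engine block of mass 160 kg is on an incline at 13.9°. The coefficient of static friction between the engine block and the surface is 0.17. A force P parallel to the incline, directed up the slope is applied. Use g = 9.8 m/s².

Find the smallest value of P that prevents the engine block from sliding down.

The engine block tends to slide down (tan θ > μ_s), so at the point of impending slip friction acts up-slope at its limit: f = μ_s N.
P is parallel to the surface, so N = m g cos θ = 1520 N.
Along the incline: P + μ_s N = m g sin θ, so P = 377 − 0.17×1520 = 118 N.

P_min ≈ 118 N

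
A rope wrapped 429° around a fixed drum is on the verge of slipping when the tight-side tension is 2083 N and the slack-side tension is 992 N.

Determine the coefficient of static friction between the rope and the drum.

μ ≈ 0.0991

T₂/T₁ = e^{μβ} → μ = ln(T₂/T₁)/β.
β = 429° = 7.487 rad.
μ = ln(2083/992)/7.487 = ln(2.1)/7.487 = 0.0991.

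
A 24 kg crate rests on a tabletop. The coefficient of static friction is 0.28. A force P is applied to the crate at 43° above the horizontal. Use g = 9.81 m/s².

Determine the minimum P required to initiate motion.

P ≈ 71.5 N

N = m g − P sin α (the pull lifts the crate).
At impending slip, P cos α = μ_s N = μ_s (m g − P sin α).
Solving: P (cos α + μ_s sin α) = μ_s m g → P = 0.28×235/(cos 43° + 0.28 sin 43°) = 65.9/0.9223 = 71.5 N.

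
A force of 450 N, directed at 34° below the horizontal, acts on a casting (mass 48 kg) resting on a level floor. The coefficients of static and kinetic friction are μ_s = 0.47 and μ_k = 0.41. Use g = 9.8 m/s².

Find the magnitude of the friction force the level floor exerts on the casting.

Vertical equilibrium gives N = m g + P sin α = 722 N.
Horizontally, friction must balance P cos α = 373.1 N.
The static-friction limit is μ_s N = 339.4 N.
373.1 > 339.4 N → the casting slides; f = μ_k N = 0.41×722 = 296 N.

f ≈ 296 N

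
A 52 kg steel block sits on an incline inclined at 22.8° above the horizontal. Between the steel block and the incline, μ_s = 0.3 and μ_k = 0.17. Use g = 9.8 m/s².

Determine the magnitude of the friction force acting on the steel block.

f ≈ 79.9 N (up the incline)

Normal force: N = m g cos θ = 52 × 9.8 × cos 22.8° = 469.8 N.
For equilibrium along the incline, friction must balance the weight component: f = m g sin θ = 197.5 N up the slope.
The static-friction ceiling is μ_s N = 0.3 × 469.8 = 140.9 N.
|197.5| exceeds 140.9 N, so the steel block slips down-slope; friction is kinetic, f = μ_k N = 0.17×469.8 = 79.9 N.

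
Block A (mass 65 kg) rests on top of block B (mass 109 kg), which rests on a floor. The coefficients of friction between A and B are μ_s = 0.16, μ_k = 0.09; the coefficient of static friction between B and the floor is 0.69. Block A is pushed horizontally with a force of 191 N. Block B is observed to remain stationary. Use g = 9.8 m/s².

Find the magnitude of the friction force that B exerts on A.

Between the blocks, N₁ = m_A g = 637 N.
So the A–B interface can sustain at most μ_s N₁ = 101.9 N of static friction.
Since P = 191 N > 101.9 N, A slides on B; the A–B friction is kinetic: f₁ = μ_k N₁ = 0.09×637 = 57.3 N.
B experiences an equal 57.3 N forward from A (third law). B is in equilibrium, so the floor supplies f₂ = 57.3 N of static friction (limit μ_s(m_A+m_B)g = 1177 N, not exceeded).

f ≈ 57.3 N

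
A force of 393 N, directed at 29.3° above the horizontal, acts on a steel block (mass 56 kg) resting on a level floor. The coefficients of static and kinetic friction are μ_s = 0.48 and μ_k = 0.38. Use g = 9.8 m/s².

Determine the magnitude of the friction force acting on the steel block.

f ≈ 135 N

Vertical equilibrium gives N = m g − P sin α = 356.5 N.
Horizontally, friction must balance P cos α = 342.7 N.
μ_s N = 0.48 × 356.5 = 171.1 N.
The required friction exceeds μ_s N, so the steel block moves and f = μ_k N = 135 N.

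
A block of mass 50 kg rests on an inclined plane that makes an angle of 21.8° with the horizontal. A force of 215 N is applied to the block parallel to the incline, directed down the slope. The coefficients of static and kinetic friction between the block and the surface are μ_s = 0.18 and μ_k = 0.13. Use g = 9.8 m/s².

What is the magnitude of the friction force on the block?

Normal force: N = m g cos θ = 50 × 9.8 × cos 21.8° = 455 N.
For equilibrium along the incline the friction force must supply f = m g sin θ + P = 182 + 215 = 397 N (positive meaning up-slope).
Static friction can supply at most μ_s N = 81.89 N.
Since |397| > 81.89 N, static friction cannot hold it; the block slides down the incline and kinetic friction applies: f = μ_k N = 0.13 × 455 = 59.1 N.

f ≈ 59.1 N (up the incline)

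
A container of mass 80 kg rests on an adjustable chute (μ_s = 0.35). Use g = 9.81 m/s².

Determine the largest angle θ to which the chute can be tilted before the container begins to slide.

At the slip threshold, m g sin θ = μ_s · m g cos θ, so tan θ = μ_s.
θ_max = arctan(0.35) = 19.3°.

θ_max ≈ 19.3°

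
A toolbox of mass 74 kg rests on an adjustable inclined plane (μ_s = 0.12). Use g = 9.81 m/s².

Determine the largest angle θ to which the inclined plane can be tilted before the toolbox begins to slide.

At the slip threshold, m g sin θ = μ_s · m g cos θ, so tan θ = μ_s.
θ_max = arctan(0.12) = 6.84°.

θ_max ≈ 6.84°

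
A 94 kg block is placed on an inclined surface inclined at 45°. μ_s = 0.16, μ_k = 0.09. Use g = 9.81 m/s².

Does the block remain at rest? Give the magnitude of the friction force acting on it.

f ≈ 58.7 N

N = m g cos θ = 652 N.
Down-slope weight component: m g sin θ = 652 N.
μ_s N = 104 N.
652 > 104 N, so it slides; kinetic friction f = μ_k N = 0.09×652 = 58.7 N.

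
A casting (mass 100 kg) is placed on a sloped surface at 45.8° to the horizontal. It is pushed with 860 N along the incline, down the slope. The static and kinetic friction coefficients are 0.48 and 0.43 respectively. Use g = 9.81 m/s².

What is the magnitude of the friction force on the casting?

f ≈ 294 N (up the incline)

The normal reaction is N = m g cos θ = 683.9 N.
Parallel to the incline, ΣF = 0 gives f = m g sin θ + P = 703.3 + 860 = 1563 N (up-slope positive).
Static friction can supply at most μ_s N = 328.3 N.
|1563| exceeds 328.3 N, so the casting slips down-slope; friction is kinetic, f = μ_k N = 0.43×683.9 = 294 N.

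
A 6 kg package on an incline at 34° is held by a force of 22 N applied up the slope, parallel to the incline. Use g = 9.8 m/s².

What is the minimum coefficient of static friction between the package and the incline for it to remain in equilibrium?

μ_s,min ≈ 0.223

N = m g cos θ = 48.75 N.
Friction must make up the shortfall along the incline: f = m g sin θ − P = 32.88 − 22 = 10.88 N.
At the threshold f = μ_s N, so μ_s,min = 10.88/48.75 = 0.223.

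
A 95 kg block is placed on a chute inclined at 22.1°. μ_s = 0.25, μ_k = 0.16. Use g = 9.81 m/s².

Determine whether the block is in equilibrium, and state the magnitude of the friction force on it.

N = m g cos θ = 863 N.
Down-slope weight component: m g sin θ = 351 N.
μ_s N = 216 N.
351 > 216 N, so it slides; kinetic friction f = μ_k N = 0.16×863 = 138 N.

f ≈ 138 N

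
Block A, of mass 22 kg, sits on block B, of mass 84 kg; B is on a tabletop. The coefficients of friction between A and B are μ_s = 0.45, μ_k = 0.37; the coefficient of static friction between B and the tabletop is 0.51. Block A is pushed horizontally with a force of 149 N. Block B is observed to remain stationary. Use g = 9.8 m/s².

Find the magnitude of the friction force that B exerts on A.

f ≈ 79.8 N

Between the blocks, N₁ = m_A g = 215.6 N.
Maximum static friction on A from B: μ_s N₁ = 0.45×215.6 = 97.02 N.
Since P = 149 N > 97.02 N, A slides on B; the A–B friction is kinetic: f₁ = μ_k N₁ = 0.37×215.6 = 79.8 N.
B experiences an equal 79.8 N forward from A (third law). B is in equilibrium, so the floor supplies f₂ = 79.8 N of static friction (limit μ_s(m_A+m_B)g = 529.8 N, not exceeded).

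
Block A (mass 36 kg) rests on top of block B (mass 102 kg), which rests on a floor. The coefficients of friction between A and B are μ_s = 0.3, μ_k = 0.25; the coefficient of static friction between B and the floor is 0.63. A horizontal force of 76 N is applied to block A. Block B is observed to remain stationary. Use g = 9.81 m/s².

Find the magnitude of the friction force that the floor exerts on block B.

f ≈ 76 N

Normal force at the A–B interface: N₁ = m_A g = 353.2 N.
So the A–B interface can sustain at most μ_s N₁ = 105.9 N of static friction.
P = 76 N is within that limit, so A and B move together (both at rest); the A–B friction is simply f₁ = P = 76 N.
B experiences an equal 76 N forward from A (third law). B is in equilibrium, so the floor supplies f₂ = 76 N of static friction (limit μ_s(m_A+m_B)g = 852.9 N, not exceeded).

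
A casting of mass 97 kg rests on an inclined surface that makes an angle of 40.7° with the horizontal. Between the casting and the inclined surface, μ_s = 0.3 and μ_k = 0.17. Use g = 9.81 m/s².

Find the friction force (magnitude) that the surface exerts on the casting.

f ≈ 123 N (up the incline)

The normal reaction is N = m g cos θ = 721.4 N.
Along the slope the weight component is m g sin θ = 620.5 N; friction must supply exactly this, acting up-slope.
The static-friction ceiling is μ_s N = 0.3 × 721.4 = 216.4 N.
Since |620.5| > 216.4 N, static friction cannot hold it; the casting slides down the incline and kinetic friction applies: f = μ_k N = 0.17 × 721.4 = 123 N.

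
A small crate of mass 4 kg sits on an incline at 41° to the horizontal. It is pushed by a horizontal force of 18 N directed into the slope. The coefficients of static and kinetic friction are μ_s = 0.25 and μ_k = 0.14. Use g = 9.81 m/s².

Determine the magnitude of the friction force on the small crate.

Normal direction: N = m g cos θ + P sin θ = 41.42 N.
Parallel to the incline: P cos θ − m g sin θ = 13.58 − 25.74 = -12.16 N; the friction needed to balance this is 12.16 N acting up the slope.
The limit of static friction is μ_s N = 10.36 N.
The required 12.16 N exceeds the static limit, so the small crate slides down-slope and f = μ_k N = 0.14×41.42 = 5.8 N.

f ≈ 5.8 N (up the incline)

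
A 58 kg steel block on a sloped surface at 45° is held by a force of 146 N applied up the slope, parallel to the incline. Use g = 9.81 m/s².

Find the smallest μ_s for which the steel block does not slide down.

μ_s,min ≈ 0.637

N = m g cos θ = 402.3 N.
Friction must make up the shortfall along the incline: f = m g sin θ − P = 402.3 − 146 = 256.3 N.
At the threshold f = μ_s N, so μ_s,min = 256.3/402.3 = 0.637.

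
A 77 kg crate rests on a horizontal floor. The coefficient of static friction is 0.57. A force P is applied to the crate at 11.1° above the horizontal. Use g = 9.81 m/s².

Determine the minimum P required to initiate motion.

N = m g − P sin α (the pull lifts the crate).
At impending slip, P cos α = μ_s N = μ_s (m g − P sin α).
Solving: P (cos α + μ_s sin α) = μ_s m g → P = 0.57×755/(cos 11.1° + 0.57 sin 11.1°) = 431/1.091 = 395 N.

P ≈ 395 N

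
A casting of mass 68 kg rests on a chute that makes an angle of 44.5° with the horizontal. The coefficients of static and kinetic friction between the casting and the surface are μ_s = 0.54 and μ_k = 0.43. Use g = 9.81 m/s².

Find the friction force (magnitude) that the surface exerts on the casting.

Normal force: N = m g cos θ = 68 × 9.81 × cos 44.5° = 475.8 N.
For equilibrium along the incline, friction must balance the weight component: f = m g sin θ = 467.6 N up the slope.
Maximum static friction available: μ_s N = 0.54 × 475.8 = 256.9 N.
Since |467.6| > 256.9 N, static friction cannot hold it; the casting slides down the incline and kinetic friction applies: f = μ_k N = 0.43 × 475.8 = 205 N.

f ≈ 205 N (up the incline)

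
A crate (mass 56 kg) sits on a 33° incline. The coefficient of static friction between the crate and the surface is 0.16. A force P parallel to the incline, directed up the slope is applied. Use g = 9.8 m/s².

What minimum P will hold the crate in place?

The crate tends to slide down (tan θ > μ_s), so at the point of impending slip friction acts up-slope at its limit: f = μ_s N.
P is parallel to the surface, so N = m g cos θ = 460 N.
Along the incline: P + μ_s N = m g sin θ, so P = 299 − 0.16×460 = 225 N.

P_min ≈ 225 N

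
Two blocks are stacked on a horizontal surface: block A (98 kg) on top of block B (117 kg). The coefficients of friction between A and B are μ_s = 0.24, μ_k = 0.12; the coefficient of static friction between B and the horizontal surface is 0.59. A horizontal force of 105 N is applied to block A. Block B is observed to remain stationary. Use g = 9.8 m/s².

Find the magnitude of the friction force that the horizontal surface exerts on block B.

The normal force B exerts on A is simply A's weight, N₁ = 960.4 N.
Maximum static friction on A from B: μ_s N₁ = 0.24×960.4 = 230.5 N.
P = 105 N is within that limit, so A and B move together (both at rest); the A–B friction is simply f₁ = P = 105 N.
B experiences an equal 105 N forward from A (third law). B is in equilibrium, so the floor supplies f₂ = 105 N of static friction (limit μ_s(m_A+m_B)g = 1243 N, not exceeded).

f ≈ 105 N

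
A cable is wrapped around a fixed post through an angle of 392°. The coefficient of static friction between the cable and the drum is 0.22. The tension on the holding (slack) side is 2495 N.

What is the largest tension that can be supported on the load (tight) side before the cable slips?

T_max ≈ 11200 N

At impending slip the capstan equation gives T₂/T₁ = e^{μβ} with β in radians.
β = 392° × π/180 = 6.842 rad.
e^{μβ} = e^{0.22×6.842} = 4.505.
T₂ = T₁ · e^{μβ} = 2495 × 4.505 = 11200 N.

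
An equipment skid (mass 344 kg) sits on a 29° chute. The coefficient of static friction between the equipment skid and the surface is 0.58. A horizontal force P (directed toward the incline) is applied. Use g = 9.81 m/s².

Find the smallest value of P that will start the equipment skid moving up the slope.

P ≈ 5640 N

At impending motion up the slope, friction acts down-slope at its limit: f = μ_s N.
Perpendicular to the incline: N = m g cos θ + P sin θ.
Along the incline: P cos θ = m g sin θ + μ_s N = m g sin θ + μ_s (m g cos θ + P sin θ).
Solving, P (cos θ − μ_s sin θ) = m g (sin θ + μ_s cos θ), so P = 344×9.81×(sin 29° + 0.58 cos 29°)/(cos 29° − 0.58 sin 29°) = 3370×0.9921/0.5934 = 5640 N.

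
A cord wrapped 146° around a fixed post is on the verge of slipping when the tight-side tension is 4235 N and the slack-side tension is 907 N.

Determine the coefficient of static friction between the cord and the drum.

T₂/T₁ = e^{μβ} → μ = ln(T₂/T₁)/β.
β = 146° = 2.548 rad.
μ = ln(4235/907)/2.548 = ln(4.669)/2.548 = 0.605.

μ ≈ 0.605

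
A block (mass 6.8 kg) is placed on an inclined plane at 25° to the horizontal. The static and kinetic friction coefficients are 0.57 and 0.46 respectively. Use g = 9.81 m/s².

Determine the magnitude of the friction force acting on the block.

f ≈ 28.2 N (up the incline)

Perpendicular to the surface, N = m g cos θ = 6.8·9.81·cos 25° = 60.46 N.
Along the slope the weight component is m g sin θ = 28.19 N; friction must supply exactly this, acting up-slope.
The static-friction ceiling is μ_s N = 0.57 × 60.46 = 34.46 N.
Since |28.19| ≤ 34.46 N, no slip — friction simply equals what equilibrium demands.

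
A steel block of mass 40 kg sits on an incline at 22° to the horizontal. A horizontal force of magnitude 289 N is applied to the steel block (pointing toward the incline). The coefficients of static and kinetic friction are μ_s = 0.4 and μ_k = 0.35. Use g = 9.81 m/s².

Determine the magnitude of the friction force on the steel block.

f ≈ 121 N (down the incline)

Resolve perpendicular to the incline: N = m g cos θ + P sin θ = 40×9.81×cos 22° + 289×sin 22° = 472.1 N.
Parallel to the incline: P cos θ − m g sin θ = 268 − 147 = 121 N; the friction needed to balance this is 121 N acting down the slope.
Maximum static friction: μ_s N = 0.4 × 472.1 = 188.8 N.
Since 121 N is within the 188.8 N limit, the steel block stays put and friction is exactly 121 N.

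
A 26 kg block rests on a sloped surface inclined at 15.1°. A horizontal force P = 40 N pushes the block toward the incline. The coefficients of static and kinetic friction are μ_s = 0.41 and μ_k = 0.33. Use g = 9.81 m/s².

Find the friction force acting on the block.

f ≈ 27.8 N (up the incline)

Normal direction: N = m g cos θ + P sin θ = 256.7 N.
Along the incline, the net driving force (taking up-slope positive) is P cos θ − m g sin θ = 38.62 − 66.44 = -27.83 N, so equilibrium requires friction f = 27.83 N (up-slope).
The limit of static friction is μ_s N = 105.2 N.
|f_req| = 27.83 ≤ 105.2 N → the block is in equilibrium; friction equals the required value.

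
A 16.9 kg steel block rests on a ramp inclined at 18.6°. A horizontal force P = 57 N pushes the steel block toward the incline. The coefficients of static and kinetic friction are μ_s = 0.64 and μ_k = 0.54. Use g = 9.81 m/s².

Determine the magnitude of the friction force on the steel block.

The horizontal push has a component P sin θ into the surface, so N = m g cos θ + P sin θ = 157.1 + 18.18 = 175.3 N.
Parallel to the incline: P cos θ − m g sin θ = 54.02 − 52.88 = 1.143 N; the friction needed to balance this is 1.143 N acting down the slope.
The limit of static friction is μ_s N = 112.2 N.
Since 1.143 N is within the 112.2 N limit, the steel block stays put and friction is exactly 1.14 N.

f ≈ 1.14 N (down the incline)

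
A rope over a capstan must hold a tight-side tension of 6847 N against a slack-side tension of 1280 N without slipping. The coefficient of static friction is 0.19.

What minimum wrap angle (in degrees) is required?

β_min ≈ 506°

T₂/T₁ = e^{μβ} → β = ln(T₂/T₁)/μ.
β = ln(6847/1280)/0.19 = 1.677/0.19 = 8.826 rad.
In degrees: β = 8.826 × 180/π = 506°.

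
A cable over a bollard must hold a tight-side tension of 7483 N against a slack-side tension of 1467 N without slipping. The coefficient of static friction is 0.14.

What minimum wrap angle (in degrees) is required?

β_min ≈ 667°

T₂/T₁ = e^{μβ} → β = ln(T₂/T₁)/μ.
β = ln(7483/1467)/0.14 = 1.629/0.14 = 11.64 rad.
In degrees: β = 11.64 × 180/π = 667°.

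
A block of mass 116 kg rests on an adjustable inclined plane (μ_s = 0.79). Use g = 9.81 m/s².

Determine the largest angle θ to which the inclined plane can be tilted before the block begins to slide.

At the slip threshold, m g sin θ = μ_s · m g cos θ, so tan θ = μ_s.
θ_max = arctan(0.79) = 38.3°.

θ_max ≈ 38.3°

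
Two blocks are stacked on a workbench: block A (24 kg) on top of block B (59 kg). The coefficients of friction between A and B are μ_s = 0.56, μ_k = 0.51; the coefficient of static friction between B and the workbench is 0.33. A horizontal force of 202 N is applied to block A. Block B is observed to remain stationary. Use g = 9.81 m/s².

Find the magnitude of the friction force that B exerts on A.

f ≈ 120 N

Between the blocks, N₁ = m_A g = 235.4 N.
So the A–B interface can sustain at most μ_s N₁ = 131.8 N of static friction.
P = 202 N exceeds that limit, so A slips over B and the interface friction becomes kinetic: f₁ = μ_k N₁ = 0.51×235.4 = 120 N.
By Newton's third law B feels 120 N forward from A. With B stationary, the floor's static friction on B balances it: f₂ = 120 N (well within μ_s(m_A+m_B)g = 268.7 N).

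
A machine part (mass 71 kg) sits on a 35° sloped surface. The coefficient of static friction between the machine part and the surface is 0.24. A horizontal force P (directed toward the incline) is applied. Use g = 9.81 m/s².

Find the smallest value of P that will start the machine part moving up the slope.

At impending motion up the slope, friction acts down-slope at its limit: f = μ_s N.
Perpendicular to the incline: N = m g cos θ + P sin θ.
Along the incline: P cos θ = m g sin θ + μ_s N = m g sin θ + μ_s (m g cos θ + P sin θ).
Solving, P (cos θ − μ_s sin θ) = m g (sin θ + μ_s cos θ), so P = 71×9.81×(sin 35° + 0.24 cos 35°)/(cos 35° − 0.24 sin 35°) = 697×0.7702/0.6815 = 787 N.

P ≈ 787 N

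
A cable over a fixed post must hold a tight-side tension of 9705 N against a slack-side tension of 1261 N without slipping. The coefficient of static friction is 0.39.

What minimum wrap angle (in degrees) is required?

β_min ≈ 300°

T₂/T₁ = e^{μβ} → β = ln(T₂/T₁)/μ.
β = ln(9705/1261)/0.39 = 2.041/0.39 = 5.233 rad.
In degrees: β = 5.233 × 180/π = 300°.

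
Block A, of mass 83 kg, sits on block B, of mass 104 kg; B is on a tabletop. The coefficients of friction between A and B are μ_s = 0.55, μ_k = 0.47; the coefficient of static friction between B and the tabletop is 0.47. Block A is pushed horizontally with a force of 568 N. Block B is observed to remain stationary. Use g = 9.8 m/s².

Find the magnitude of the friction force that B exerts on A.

f ≈ 382 N

The normal force B exerts on A is simply A's weight, N₁ = 813.4 N.
So the A–B interface can sustain at most μ_s N₁ = 447.4 N of static friction.
Since P = 568 N > 447.4 N, A slides on B; the A–B friction is kinetic: f₁ = μ_k N₁ = 0.47×813.4 = 382 N.
By Newton's third law B feels 382 N forward from A. With B stationary, the floor's static friction on B balances it: f₂ = 382 N (well within μ_s(m_A+m_B)g = 861.3 N).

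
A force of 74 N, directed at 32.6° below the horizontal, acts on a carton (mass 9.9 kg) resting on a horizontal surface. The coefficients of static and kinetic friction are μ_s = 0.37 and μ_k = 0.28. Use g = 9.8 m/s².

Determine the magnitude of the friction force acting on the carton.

Vertical equilibrium gives N = m g + P sin α = 136.9 N.
For equilibrium, f = P cos α = 74×cos 32.6° = 62.34 N.
μ_s N = 0.37 × 136.9 = 50.65 N.
The required friction exceeds μ_s N, so the carton moves and f = μ_k N = 38.3 N.

f ≈ 38.3 N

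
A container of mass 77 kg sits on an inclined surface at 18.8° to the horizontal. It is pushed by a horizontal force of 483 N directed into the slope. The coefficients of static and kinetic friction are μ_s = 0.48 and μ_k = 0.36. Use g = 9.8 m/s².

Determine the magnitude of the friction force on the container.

The horizontal push has a component P sin θ into the surface, so N = m g cos θ + P sin θ = 714.3 + 155.7 = 870 N.
Parallel to the incline: P cos θ − m g sin θ = 457.2 − 243.2 = 214 N; the friction needed to balance this is 214 N acting down the slope.
Maximum static friction: μ_s N = 0.48 × 870 = 417.6 N.
Since 214 N is within the 417.6 N limit, the container stays put and friction is exactly 214 N.

f ≈ 214 N (down the incline)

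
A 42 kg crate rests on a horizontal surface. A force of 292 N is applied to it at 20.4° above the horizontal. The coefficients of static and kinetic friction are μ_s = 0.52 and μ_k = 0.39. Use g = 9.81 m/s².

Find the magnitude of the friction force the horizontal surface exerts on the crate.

f ≈ 121 N

N = m g − P sin α = 412 − 292×sin 20.4° = 310.2 N.
For equilibrium, f = P cos α = 292×cos 20.4° = 273.7 N.
μ_s N = 0.52 × 310.2 = 161.3 N.
The required friction exceeds μ_s N, so the crate moves and f = μ_k N = 121 N.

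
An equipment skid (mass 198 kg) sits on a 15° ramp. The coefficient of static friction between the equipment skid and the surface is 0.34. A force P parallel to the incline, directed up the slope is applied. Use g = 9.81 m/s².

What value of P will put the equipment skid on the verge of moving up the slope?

P ≈ 1140 N

At impending motion up the slope, friction acts down-slope at its limit: f = μ_s N.
P is parallel to the surface, so N = m g cos θ = 1880 N.
Along the incline: P = m g sin θ + μ_s N = 503 + 0.34×1880 = 1140 N.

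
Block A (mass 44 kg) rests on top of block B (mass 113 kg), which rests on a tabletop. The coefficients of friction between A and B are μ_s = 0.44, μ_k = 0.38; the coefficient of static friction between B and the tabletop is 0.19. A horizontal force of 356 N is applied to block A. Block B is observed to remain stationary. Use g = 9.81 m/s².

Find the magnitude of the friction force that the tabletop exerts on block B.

f ≈ 164 N

Between the blocks, N₁ = m_A g = 431.6 N.
So the A–B interface can sustain at most μ_s N₁ = 189.9 N of static friction.
P = 356 N exceeds that limit, so A slips over B and the interface friction becomes kinetic: f₁ = μ_k N₁ = 0.38×431.6 = 164 N.
B experiences an equal 164 N forward from A (third law). B is in equilibrium, so the floor supplies f₂ = 164 N of static friction (limit μ_s(m_A+m_B)g = 292.6 N, not exceeded).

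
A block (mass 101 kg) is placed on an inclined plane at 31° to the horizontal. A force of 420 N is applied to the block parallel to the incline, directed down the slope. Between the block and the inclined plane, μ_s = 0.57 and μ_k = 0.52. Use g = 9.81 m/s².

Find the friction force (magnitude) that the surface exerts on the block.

Perpendicular to the surface, N = m g cos θ = 101·9.81·cos 31° = 849.3 N.
Parallel to the incline, ΣF = 0 gives f = m g sin θ + P = 510.3 + 420 = 930.3 N (up-slope positive).
Static friction can supply at most μ_s N = 484.1 N.
|930.3| exceeds 484.1 N, so the block slips down-slope; friction is kinetic, f = μ_k N = 0.52×849.3 = 442 N.

f ≈ 442 N (up the incline)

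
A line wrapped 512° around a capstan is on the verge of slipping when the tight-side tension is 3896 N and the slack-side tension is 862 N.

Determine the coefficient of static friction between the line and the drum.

μ ≈ 0.169

T₂/T₁ = e^{μβ} → μ = ln(T₂/T₁)/β.
β = 512° = 8.936 rad.
μ = ln(3896/862)/8.936 = ln(4.52)/8.936 = 0.169.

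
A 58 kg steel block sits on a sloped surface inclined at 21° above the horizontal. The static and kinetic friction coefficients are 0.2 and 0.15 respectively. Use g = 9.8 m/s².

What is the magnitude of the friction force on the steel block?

f ≈ 79.6 N (up the incline)

The normal reaction is N = m g cos θ = 530.6 N.
For equilibrium along the incline, friction must balance the weight component: f = m g sin θ = 203.7 N up the slope.
Static friction can supply at most μ_s N = 106.1 N.
|203.7| exceeds 106.1 N, so the steel block slips down-slope; friction is kinetic, f = μ_k N = 0.15×530.6 = 79.6 N.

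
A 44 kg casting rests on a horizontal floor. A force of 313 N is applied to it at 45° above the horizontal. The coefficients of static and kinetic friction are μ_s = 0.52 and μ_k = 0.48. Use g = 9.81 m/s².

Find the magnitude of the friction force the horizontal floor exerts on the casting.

The vertical component of P reduces the normal force: N = m g − P sin α = 431.6 − 221.3 = 210.3 N.
For equilibrium, f = P cos α = 313×cos 45° = 221.3 N.
The static-friction limit is μ_s N = 109.4 N.
221.3 > 109.4 N → the casting slides; f = μ_k N = 0.48×210.3 = 101 N.

f ≈ 101 N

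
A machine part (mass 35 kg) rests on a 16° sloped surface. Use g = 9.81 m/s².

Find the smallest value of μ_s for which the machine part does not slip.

At the slip threshold m g sin θ = μ_s m g cos θ, so μ_s,min = tan θ.
μ_s,min = tan 16° = 0.287.

μ_s,min ≈ 0.287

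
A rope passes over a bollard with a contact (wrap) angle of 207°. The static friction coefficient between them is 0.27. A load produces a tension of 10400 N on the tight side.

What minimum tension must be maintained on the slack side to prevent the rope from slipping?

T_min ≈ 3920 N

Capstan equation at impending slip: T_tight/T_slack = e^{μβ}.
β = 207° = 3.613 rad; e^{μβ} = e^{0.27×3.613} = 2.652.
T_slack = T_tight / e^{μβ} = 10400 / 2.652 = 3920 N.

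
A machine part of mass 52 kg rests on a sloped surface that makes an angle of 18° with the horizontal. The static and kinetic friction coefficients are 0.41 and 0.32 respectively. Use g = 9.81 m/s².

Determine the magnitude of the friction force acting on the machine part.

f ≈ 158 N (up the incline)

Perpendicular to the surface, N = m g cos θ = 52·9.81·cos 18° = 485.2 N.
Along the slope the weight component is m g sin θ = 157.6 N; friction must supply exactly this, acting up-slope.
Maximum static friction available: μ_s N = 0.41 × 485.2 = 198.9 N.
Since |157.6| ≤ 198.9 N, no slip — friction simply equals what equilibrium demands.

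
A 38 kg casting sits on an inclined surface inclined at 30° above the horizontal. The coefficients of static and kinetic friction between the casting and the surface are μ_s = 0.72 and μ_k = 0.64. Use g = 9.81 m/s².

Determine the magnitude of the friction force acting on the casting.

Normal force: N = m g cos θ = 38 × 9.81 × cos 30° = 322.8 N.
Along the slope the weight component is m g sin θ = 186.4 N; friction must supply exactly this, acting up-slope.
The static-friction ceiling is μ_s N = 0.72 × 322.8 = 232.4 N.
Since |186.4| ≤ 232.4 N, no slip — friction simply equals what equilibrium demands.

f ≈ 186 N (up the incline)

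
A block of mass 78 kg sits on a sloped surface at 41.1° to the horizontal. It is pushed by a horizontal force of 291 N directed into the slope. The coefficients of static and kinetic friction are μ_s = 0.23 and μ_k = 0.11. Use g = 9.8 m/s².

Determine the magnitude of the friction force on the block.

Normal direction: N = m g cos θ + P sin θ = 767.3 N.
Along the incline, the net driving force (taking up-slope positive) is P cos θ − m g sin θ = 219.3 − 502.5 = -283.2 N, so equilibrium requires friction f = 283.2 N (up-slope).
Maximum static friction: μ_s N = 0.23 × 767.3 = 176.5 N.
The required 283.2 N exceeds the static limit, so the block slides down-slope and f = μ_k N = 0.11×767.3 = 84.4 N.

f ≈ 84.4 N (up the incline)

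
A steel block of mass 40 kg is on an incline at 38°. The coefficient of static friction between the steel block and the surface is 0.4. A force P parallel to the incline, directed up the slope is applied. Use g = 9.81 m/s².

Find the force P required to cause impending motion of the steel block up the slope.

At impending motion up the slope, friction acts down-slope at its limit: f = μ_s N.
P is parallel to the surface, so N = m g cos θ = 309 N.
Along the incline: P = m g sin θ + μ_s N = 242 + 0.4×309 = 365 N.

P ≈ 365 N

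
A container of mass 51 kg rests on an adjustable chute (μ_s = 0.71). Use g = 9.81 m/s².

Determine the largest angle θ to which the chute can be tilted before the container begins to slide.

θ_max ≈ 35.4°

At the slip threshold, m g sin θ = μ_s · m g cos θ, so tan θ = μ_s.
θ_max = arctan(0.71) = 35.4°.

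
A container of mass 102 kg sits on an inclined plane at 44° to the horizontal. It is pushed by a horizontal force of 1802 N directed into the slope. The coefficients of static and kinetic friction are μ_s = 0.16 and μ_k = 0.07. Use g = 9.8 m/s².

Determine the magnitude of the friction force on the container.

Normal direction: N = m g cos θ + P sin θ = 1971 N.
Parallel to the incline: P cos θ − m g sin θ = 1296 − 694.4 = 601.9 N; the friction needed to balance this is 601.9 N acting down the slope.
The limit of static friction is μ_s N = 315.3 N.
|f_req| = 601.9 > 315.3 N → the container slides up the incline; f = μ_k N = 0.07 × 1971 = 138 N.

f ≈ 138 N (down the incline)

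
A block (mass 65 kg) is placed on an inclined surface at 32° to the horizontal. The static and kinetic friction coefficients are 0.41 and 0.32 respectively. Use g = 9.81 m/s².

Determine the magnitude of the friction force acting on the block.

The normal reaction is N = m g cos θ = 540.8 N.
For equilibrium along the incline, friction must balance the weight component: f = m g sin θ = 337.9 N up the slope.
Maximum static friction available: μ_s N = 0.41 × 540.8 = 221.7 N.
|337.9| exceeds 221.7 N, so the block slips down-slope; friction is kinetic, f = μ_k N = 0.32×540.8 = 173 N.

f ≈ 173 N (up the incline)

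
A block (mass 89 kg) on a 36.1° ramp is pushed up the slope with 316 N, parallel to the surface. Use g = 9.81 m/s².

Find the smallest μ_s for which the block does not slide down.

N = m g cos θ = 705.4 N.
Friction must make up the shortfall along the incline: f = m g sin θ − P = 514.4 − 316 = 198.4 N.
At the threshold f = μ_s N, so μ_s,min = 198.4/705.4 = 0.281.

μ_s,min ≈ 0.281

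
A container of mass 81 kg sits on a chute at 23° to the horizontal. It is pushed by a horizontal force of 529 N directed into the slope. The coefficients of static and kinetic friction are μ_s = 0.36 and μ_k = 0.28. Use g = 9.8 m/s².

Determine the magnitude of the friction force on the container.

f ≈ 177 N (down the incline)

Normal direction: N = m g cos θ + P sin θ = 937.4 N.
Parallel to the incline: P cos θ − m g sin θ = 486.9 − 310.2 = 176.8 N; the friction needed to balance this is 176.8 N acting down the slope.
Maximum static friction: μ_s N = 0.36 × 937.4 = 337.5 N.
|f_req| = 176.8 ≤ 337.5 N → the container is in equilibrium; friction equals the required value.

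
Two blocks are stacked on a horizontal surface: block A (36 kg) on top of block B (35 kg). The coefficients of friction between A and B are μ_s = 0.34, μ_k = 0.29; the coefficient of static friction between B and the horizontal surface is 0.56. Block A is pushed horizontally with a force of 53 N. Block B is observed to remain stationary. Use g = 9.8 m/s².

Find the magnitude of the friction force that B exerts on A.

f ≈ 53 N

The normal force B exerts on A is simply A's weight, N₁ = 352.8 N.
Maximum static friction on A from B: μ_s N₁ = 0.34×352.8 = 120 N.
Since P = 53 N ≤ 120 N, A does not slip on B; friction on A equals P = 53 N.
B experiences an equal 53 N forward from A (third law). B is in equilibrium, so the floor supplies f₂ = 53 N of static friction (limit μ_s(m_A+m_B)g = 389.6 N, not exceeded).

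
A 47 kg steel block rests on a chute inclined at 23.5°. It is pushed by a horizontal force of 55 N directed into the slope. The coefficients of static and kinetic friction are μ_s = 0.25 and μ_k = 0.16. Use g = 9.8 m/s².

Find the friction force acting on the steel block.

f ≈ 71.1 N (up the incline)

The horizontal push has a component P sin θ into the surface, so N = m g cos θ + P sin θ = 422.4 + 21.93 = 444.3 N.
Along the incline, the net driving force (taking up-slope positive) is P cos θ − m g sin θ = 50.44 − 183.7 = -133.2 N, so equilibrium requires friction f = 133.2 N (up-slope).
The limit of static friction is μ_s N = 111.1 N.
|f_req| = 133.2 > 111.1 N → the steel block slides down the incline; f = μ_k N = 0.16 × 444.3 = 71.1 N.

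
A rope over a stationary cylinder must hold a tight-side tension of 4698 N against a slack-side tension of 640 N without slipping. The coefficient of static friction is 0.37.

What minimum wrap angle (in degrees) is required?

β_min ≈ 309°

T₂/T₁ = e^{μβ} → β = ln(T₂/T₁)/μ.
β = ln(4698/640)/0.37 = 1.993/0.37 = 5.388 rad.
In degrees: β = 5.388 × 180/π = 309°.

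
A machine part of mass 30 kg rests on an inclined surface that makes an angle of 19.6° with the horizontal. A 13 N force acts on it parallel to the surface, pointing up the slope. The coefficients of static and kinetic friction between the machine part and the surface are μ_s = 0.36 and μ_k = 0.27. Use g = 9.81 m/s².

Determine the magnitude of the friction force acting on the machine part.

f ≈ 85.7 N (up the incline)

The normal reaction is N = m g cos θ = 277.2 N.
The friction needed for equilibrium is m g sin θ − P = 98.72 − 13 = 85.72 N, measured positive up-slope.
Maximum static friction available: μ_s N = 0.36 × 277.2 = 99.81 N.
Since |85.72| ≤ 99.81 N, static friction is sufficient; f equals the required value, not μ_s N.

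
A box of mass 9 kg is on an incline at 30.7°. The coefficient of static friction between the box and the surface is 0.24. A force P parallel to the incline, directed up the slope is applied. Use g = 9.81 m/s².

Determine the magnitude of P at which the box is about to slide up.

P ≈ 63.3 N

At impending motion up the slope, friction acts down-slope at its limit: f = μ_s N.
P is parallel to the surface, so N = m g cos θ = 75.9 N.
Along the incline: P = m g sin θ + μ_s N = 45.1 + 0.24×75.9 = 63.3 N.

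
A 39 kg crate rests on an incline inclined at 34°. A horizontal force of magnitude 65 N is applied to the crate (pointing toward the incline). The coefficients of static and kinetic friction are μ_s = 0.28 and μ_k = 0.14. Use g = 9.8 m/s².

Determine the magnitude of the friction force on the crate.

The horizontal push has a component P sin θ into the surface, so N = m g cos θ + P sin θ = 316.9 + 36.35 = 353.2 N.
Parallel to the incline: P cos θ − m g sin θ = 53.89 − 213.7 = -159.8 N; the friction needed to balance this is 159.8 N acting up the slope.
Maximum static friction: μ_s N = 0.28 × 353.2 = 98.9 N.
The required 159.8 N exceeds the static limit, so the crate slides down-slope and f = μ_k N = 0.14×353.2 = 49.4 N.

f ≈ 49.4 N (up the incline)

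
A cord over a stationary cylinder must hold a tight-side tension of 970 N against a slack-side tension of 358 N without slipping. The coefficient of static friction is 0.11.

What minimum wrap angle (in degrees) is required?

T₂/T₁ = e^{μβ} → β = ln(T₂/T₁)/μ.
β = ln(970/358)/0.11 = 0.9968/0.11 = 9.061 rad.
In degrees: β = 9.061 × 180/π = 519°.

β_min ≈ 519°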